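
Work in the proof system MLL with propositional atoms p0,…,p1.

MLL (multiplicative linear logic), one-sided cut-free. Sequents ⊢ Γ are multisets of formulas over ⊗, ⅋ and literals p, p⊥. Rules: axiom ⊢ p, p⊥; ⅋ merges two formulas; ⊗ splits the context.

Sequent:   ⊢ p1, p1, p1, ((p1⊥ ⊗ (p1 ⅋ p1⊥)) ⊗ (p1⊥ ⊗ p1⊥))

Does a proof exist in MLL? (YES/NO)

Proof tree:
[⊗]  ⊢ p1, p1, p1, ((p1⊥ ⊗ (p1 ⅋ p1⊥)) ⊗ (p1⊥ ⊗ p1⊥))
  [⊗]  ⊢ p1, (p1⊥ ⊗ (p1 ⅋ p1⊥))
    [Ax]  ⊢ p1, p1⊥
    [⅋]  ⊢ (p1 ⅋ p1⊥)
      [Ax]  ⊢ p1, p1⊥
  [⊗]  ⊢ p1, p1, (p1⊥ ⊗ p1⊥)
    [Ax]  ⊢ p1, p1⊥
    [Ax]  ⊢ p1, p1⊥

Result: YES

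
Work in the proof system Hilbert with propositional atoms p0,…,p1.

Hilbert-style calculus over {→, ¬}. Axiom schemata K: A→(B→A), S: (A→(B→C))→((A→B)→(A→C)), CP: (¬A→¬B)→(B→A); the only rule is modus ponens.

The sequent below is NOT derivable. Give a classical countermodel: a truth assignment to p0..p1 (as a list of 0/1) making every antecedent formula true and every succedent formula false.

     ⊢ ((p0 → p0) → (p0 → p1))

Truth-table refutation:
  v=00: Γ:[] Δ:[((p0 → p0) → (p0 → p1))=T] refutes=False
  v=01: Γ:[] Δ:[((p0 → p0) → (p0 → p1))=T] refutes=False
  v=10: Γ:[] Δ:[((p0 → p0) → (p0 → p1))=F] refutes=True  ← countermodel

Result: [1, 0]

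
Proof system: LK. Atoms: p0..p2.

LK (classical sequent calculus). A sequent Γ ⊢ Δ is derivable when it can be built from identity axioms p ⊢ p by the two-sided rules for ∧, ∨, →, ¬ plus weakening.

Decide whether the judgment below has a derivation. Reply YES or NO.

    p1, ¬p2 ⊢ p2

Search for a countermodel by truth-table:
  v=000: Γ:[p1=F, ¬p2=T] Δ:[p2=F] refutes=False
  v=001: Γ:[p1=F, ¬p2=F] Δ:[p2=T] refutes=False
  v=010: Γ:[p1=T, ¬p2=T] Δ:[p2=F] refutes=True  ← countermodel

Result: NO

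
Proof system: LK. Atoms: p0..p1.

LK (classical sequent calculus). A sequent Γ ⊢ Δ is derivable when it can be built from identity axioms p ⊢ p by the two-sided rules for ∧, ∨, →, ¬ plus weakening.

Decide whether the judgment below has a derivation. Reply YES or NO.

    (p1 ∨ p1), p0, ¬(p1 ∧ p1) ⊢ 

Derivation trace:
[¬L] (p1 ∨ p1), p0, ¬(p1 ∧ p1) ⊢ 
  [∧R] (p1 ∨ p1), p0 ⊢ (p1 ∧ p1)
    [WL] (p1 ∨ p1), p0 ⊢ p1
      [∨L] (p1 ∨ p1) ⊢ p1
        [Ax] p1 ⊢ p1
        [Ax] p1 ⊢ p1
    [∨L] (p1 ∨ p1) ⊢ p1
      [Ax] p1 ⊢ p1
      [Ax] p1 ⊢ p1

Result: YES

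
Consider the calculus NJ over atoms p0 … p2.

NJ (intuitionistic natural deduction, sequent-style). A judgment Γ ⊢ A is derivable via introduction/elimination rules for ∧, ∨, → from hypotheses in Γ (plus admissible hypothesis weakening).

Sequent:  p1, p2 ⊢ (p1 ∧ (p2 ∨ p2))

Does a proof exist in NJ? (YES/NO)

Proof tree:
[∧I] p1, p2 ⊢ (p1 ∧ (p2 ∨ p2))
  [Ax] p1 ⊢ p1
  [∨I₂] p2 ⊢ (p2 ∨ p2)
    [Ax] p2 ⊢ p2

Result: YES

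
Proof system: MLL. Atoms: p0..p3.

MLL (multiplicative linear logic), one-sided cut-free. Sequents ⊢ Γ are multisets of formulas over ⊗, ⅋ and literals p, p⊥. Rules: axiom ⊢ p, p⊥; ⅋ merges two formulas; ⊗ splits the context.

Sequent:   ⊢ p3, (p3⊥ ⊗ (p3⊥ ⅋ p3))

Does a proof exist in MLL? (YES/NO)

Proof tree:
[⊗]  ⊢ p3, (p3⊥ ⊗ (p3⊥ ⅋ p3))
  [Ax]  ⊢ p3, p3⊥
  [⅋]  ⊢ (p3⊥ ⅋ p3)
    [Ax]  ⊢ p3, p3⊥

Result: YES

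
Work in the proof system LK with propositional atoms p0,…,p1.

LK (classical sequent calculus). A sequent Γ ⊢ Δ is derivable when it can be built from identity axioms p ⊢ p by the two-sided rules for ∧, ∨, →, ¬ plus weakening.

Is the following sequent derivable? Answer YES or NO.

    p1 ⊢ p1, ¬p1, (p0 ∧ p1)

Derivation trace:
[∧R] p1 ⊢ p1, ¬p1, (p0 ∧ p1)
  [WR]  ⊢ p1, ¬p1, p0
    [¬R]  ⊢ p1, ¬p1
      [Ax] p1 ⊢ p1
  [Ax] p1 ⊢ p1

Result: YES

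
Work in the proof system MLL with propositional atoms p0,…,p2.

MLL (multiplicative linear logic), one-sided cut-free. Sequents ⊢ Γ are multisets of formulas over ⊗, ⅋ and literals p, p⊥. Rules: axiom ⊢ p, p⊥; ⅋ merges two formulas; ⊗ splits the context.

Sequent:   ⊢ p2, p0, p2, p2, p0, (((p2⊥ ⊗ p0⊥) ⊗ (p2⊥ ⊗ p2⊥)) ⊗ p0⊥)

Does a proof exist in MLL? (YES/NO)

Proof tree:
[⊗]  ⊢ p2, p0, p2, p2, p0, (((p2⊥ ⊗ p0⊥) ⊗ (p2⊥ ⊗ p2⊥)) ⊗ p0⊥)
  [⊗]  ⊢ p2, p0, p2, p2, ((p2⊥ ⊗ p0⊥) ⊗ (p2⊥ ⊗ p2⊥))
    [⊗]  ⊢ p2, p0, (p2⊥ ⊗ p0⊥)
      [Ax]  ⊢ p2, p2⊥
      [Ax]  ⊢ p0, p0⊥
    [⊗]  ⊢ p2, p2, (p2⊥ ⊗ p2⊥)
      [Ax]  ⊢ p2, p2⊥
      [Ax]  ⊢ p2, p2⊥
  [Ax]  ⊢ p0, p0⊥

Result: YES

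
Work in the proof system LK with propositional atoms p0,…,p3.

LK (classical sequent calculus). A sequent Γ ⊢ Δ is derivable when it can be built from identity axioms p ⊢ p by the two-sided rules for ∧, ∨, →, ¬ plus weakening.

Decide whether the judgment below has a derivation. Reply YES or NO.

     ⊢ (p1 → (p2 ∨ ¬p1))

Search for a countermodel by truth-table:
  v=0000: Γ:[] Δ:[(p1 → (p2 ∨ ¬p1))=T] refutes=False
  v=0001: Γ:[] Δ:[(p1 → (p2 ∨ ¬p1))=T] refutes=False
  v=0010: Γ:[] Δ:[(p1 → (p2 ∨ ¬p1))=T] refutes=False
  v=0011: Γ:[] Δ:[(p1 → (p2 ∨ ¬p1))=T] refutes=False
  v=0100: Γ:[] Δ:[(p1 → (p2 ∨ ¬p1))=F] refutes=True  ← countermodel

Result: NO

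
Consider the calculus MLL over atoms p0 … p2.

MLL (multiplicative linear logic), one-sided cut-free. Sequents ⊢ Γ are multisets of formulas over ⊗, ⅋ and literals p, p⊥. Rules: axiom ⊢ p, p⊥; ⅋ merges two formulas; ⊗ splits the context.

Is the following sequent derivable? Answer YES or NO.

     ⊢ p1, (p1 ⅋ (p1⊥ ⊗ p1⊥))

Derivation (root first):
[⅋]  ⊢ p1, (p1 ⅋ (p1⊥ ⊗ p1⊥))
  [⊗]  ⊢ p1, p1, (p1⊥ ⊗ p1⊥)
    [Ax]  ⊢ p1, p1⊥
    [Ax]  ⊢ p1, p1⊥

Result: YES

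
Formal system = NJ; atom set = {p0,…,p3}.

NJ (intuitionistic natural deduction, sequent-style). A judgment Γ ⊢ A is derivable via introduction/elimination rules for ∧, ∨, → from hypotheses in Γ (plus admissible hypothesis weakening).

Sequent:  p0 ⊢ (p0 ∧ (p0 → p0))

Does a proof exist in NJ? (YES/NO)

Proof tree:
[∧I] p0 ⊢ (p0 ∧ (p0 → p0))
  [Ax] p0 ⊢ p0
  [→I]  ⊢ (p0 → p0)
    [Ax] p0 ⊢ p0

Result: YES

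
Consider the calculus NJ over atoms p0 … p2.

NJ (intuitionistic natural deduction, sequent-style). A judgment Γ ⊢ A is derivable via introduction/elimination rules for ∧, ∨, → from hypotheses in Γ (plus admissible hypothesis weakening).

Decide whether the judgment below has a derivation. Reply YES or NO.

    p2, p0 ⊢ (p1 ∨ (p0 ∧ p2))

Derivation (root first):
[∨I₂] p2, p0 ⊢ (p1 ∨ (p0 ∧ p2))
  [∧I] p2, p0 ⊢ (p0 ∧ p2)
    [Ax] p0 ⊢ p0
    [Ax] p2 ⊢ p2

Result: YES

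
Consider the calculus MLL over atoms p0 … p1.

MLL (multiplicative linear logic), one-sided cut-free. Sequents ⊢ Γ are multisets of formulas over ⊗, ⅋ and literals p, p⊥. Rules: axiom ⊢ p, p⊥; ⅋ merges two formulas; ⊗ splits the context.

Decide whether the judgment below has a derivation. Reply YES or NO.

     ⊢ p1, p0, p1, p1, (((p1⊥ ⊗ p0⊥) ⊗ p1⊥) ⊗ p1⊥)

Derivation trace:
[⊗]  ⊢ p1, p0, p1, p1, (((p1⊥ ⊗ p0⊥) ⊗ p1⊥) ⊗ p1⊥)
  [⊗]  ⊢ p1, p0, p1, ((p1⊥ ⊗ p0⊥) ⊗ p1⊥)
    [⊗]  ⊢ p1, p0, (p1⊥ ⊗ p0⊥)
      [Ax]  ⊢ p1, p1⊥
      [Ax]  ⊢ p0, p0⊥
    [Ax]  ⊢ p1, p1⊥
  [Ax]  ⊢ p1, p1⊥

Result: YES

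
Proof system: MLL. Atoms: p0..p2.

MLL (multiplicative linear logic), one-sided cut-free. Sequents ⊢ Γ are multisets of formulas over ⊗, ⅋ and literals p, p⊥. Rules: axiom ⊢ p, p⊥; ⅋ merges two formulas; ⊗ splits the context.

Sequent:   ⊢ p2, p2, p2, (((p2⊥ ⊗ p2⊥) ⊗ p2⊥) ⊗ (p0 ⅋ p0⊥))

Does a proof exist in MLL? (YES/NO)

Derivation (root first):
[⊗]  ⊢ p2, p2, p2, (((p2⊥ ⊗ p2⊥) ⊗ p2⊥) ⊗ (p0 ⅋ p0⊥))
  [⊗]  ⊢ p2, p2, p2, ((p2⊥ ⊗ p2⊥) ⊗ p2⊥)
    [⊗]  ⊢ p2, p2, (p2⊥ ⊗ p2⊥)
      [Ax]  ⊢ p2, p2⊥
      [Ax]  ⊢ p2, p2⊥
    [Ax]  ⊢ p2, p2⊥
  [⅋]  ⊢ (p0 ⅋ p0⊥)
    [Ax]  ⊢ p0, p0⊥

Result: YES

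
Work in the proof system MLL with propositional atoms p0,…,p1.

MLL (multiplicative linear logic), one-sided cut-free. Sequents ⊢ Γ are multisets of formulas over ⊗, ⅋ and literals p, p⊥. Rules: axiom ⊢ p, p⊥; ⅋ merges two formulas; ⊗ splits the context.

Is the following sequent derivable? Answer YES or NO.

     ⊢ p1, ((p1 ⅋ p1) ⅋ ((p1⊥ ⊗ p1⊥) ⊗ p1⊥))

Derivation (root first):
[⅋]  ⊢ p1, ((p1 ⅋ p1) ⅋ ((p1⊥ ⊗ p1⊥) ⊗ p1⊥))
  [⅋]  ⊢ p1, ((p1⊥ ⊗ p1⊥) ⊗ p1⊥), (p1 ⅋ p1)
    [⊗]  ⊢ p1, p1, p1, ((p1⊥ ⊗ p1⊥) ⊗ p1⊥)
      [⊗]  ⊢ p1, p1, (p1⊥ ⊗ p1⊥)
        [Ax]  ⊢ p1, p1⊥
        [Ax]  ⊢ p1, p1⊥
      [Ax]  ⊢ p1, p1⊥

Result: YES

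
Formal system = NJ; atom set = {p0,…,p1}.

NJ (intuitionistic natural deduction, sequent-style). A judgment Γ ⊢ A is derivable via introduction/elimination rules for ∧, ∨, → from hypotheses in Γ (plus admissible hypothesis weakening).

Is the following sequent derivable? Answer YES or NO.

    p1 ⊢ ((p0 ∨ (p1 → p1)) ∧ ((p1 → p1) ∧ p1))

Proof tree:
[∧I] p1 ⊢ ((p0 ∨ (p1 → p1)) ∧ ((p1 → p1) ∧ p1))
  [∨I₂]  ⊢ (p0 ∨ (p1 → p1))
    [→I]  ⊢ (p1 → p1)
      [Ax] p1 ⊢ p1
  [∧I] p1 ⊢ ((p1 → p1) ∧ p1)
    [→I]  ⊢ (p1 → p1)
      [Ax] p1 ⊢ p1
    [Ax] p1 ⊢ p1

Result: YES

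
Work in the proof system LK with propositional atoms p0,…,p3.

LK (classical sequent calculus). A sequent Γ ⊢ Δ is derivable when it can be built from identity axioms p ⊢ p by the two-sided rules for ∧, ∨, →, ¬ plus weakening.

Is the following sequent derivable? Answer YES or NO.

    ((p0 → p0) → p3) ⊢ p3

Derivation trace:
[→L] ((p0 → p0) → p3) ⊢ p3
  [→R]  ⊢ (p0 → p0)
    [Ax] p0 ⊢ p0
  [Ax] p3 ⊢ p3

Result: YES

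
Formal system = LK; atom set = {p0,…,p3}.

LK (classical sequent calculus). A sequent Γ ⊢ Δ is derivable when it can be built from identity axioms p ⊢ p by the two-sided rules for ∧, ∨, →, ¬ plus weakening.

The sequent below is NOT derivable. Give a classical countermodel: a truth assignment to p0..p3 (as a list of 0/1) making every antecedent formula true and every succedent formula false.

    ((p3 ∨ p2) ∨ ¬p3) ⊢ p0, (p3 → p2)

Enumerate valuations to refute Γ ⊢ Δ:
  v=0000: Γ:[((p3 ∨ p2) ∨ ¬p3)=T] Δ:[p0=F, (p3 → p2)=T] refutes=False
  v=0001: Γ:[((p3 ∨ p2) ∨ ¬p3)=T] Δ:[p0=F, (p3 → p2)=F] refutes=True  ← countermodel

Result: [0, 0, 0, 1]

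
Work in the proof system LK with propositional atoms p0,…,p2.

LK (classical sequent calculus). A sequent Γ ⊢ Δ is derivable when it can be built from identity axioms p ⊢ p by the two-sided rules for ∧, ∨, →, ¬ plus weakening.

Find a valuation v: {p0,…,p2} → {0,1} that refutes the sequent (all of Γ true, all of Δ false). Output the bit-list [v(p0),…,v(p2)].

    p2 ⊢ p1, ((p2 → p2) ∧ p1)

Enumerate valuations to refute Γ ⊢ Δ:
  v=000: Γ:[p2=F] Δ:[p1=F, ((p2 → p2) ∧ p1)=F] refutes=False
  v=001: Γ:[p2=T] Δ:[p1=F, ((p2 → p2) ∧ p1)=F] refutes=True  ← countermodel

Result: [0, 0, 1]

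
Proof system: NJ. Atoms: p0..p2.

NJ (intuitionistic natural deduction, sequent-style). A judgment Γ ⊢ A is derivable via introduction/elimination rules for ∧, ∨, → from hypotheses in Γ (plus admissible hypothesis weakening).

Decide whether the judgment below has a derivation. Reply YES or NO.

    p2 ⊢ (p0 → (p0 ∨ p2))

Derivation trace:
[→I] p2 ⊢ (p0 → (p0 ∨ p2))
  [Wk] p0, p2 ⊢ (p0 ∨ p2)
    [∨I₁] p0 ⊢ (p0 ∨ p2)
      [Ax] p0 ⊢ p0

Result: YES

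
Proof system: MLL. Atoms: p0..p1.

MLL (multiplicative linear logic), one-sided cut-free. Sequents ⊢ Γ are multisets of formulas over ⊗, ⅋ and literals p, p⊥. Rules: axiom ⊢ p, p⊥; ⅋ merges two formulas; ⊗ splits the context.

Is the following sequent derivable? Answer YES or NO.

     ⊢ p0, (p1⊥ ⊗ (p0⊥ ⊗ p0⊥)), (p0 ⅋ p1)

Derivation (root first):
[⅋]  ⊢ p0, (p1⊥ ⊗ (p0⊥ ⊗ p0⊥)), (p0 ⅋ p1)
  [⊗]  ⊢ p1, p0, p0, (p1⊥ ⊗ (p0⊥ ⊗ p0⊥))
    [Ax]  ⊢ p1, p1⊥
    [⊗]  ⊢ p0, p0, (p0⊥ ⊗ p0⊥)
      [Ax]  ⊢ p0, p0⊥
      [Ax]  ⊢ p0, p0⊥

Result: YES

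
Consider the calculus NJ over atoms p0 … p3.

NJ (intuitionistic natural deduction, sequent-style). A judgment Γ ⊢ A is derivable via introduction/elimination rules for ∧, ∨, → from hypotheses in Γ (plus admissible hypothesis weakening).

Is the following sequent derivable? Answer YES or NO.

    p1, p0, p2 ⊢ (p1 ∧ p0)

Proof tree:
[Wk] p1, p0, p2 ⊢ (p1 ∧ p0)
  [∧I] p1, p0 ⊢ (p1 ∧ p0)
    [Ax] p1 ⊢ p1
    [Ax] p0 ⊢ p0

Result: YES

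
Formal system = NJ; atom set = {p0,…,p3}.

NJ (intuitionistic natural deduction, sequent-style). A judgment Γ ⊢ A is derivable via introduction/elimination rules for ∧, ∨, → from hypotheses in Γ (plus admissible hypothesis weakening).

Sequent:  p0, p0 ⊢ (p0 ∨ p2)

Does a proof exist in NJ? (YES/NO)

Derivation (root first):
[Wk] p0, p0 ⊢ (p0 ∨ p2)
  [∨I₁] p0 ⊢ (p0 ∨ p2)
    [Ax] p0 ⊢ p0

Result: YES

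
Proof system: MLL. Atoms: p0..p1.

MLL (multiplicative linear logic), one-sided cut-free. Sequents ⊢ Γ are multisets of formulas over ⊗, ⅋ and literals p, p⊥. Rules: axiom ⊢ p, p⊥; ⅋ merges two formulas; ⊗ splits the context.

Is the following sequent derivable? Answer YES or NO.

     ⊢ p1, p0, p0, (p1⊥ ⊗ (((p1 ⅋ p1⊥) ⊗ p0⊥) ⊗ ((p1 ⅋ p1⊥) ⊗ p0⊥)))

Proof tree:
[⊗]  ⊢ p1, p0, p0, (p1⊥ ⊗ (((p1 ⅋ p1⊥) ⊗ p0⊥) ⊗ ((p1 ⅋ p1⊥) ⊗ p0⊥)))
  [Ax]  ⊢ p1, p1⊥
  [⊗]  ⊢ p0, p0, (((p1 ⅋ p1⊥) ⊗ p0⊥) ⊗ ((p1 ⅋ p1⊥) ⊗ p0⊥))
    [⊗]  ⊢ p0, ((p1 ⅋ p1⊥) ⊗ p0⊥)
      [⅋]  ⊢ (p1 ⅋ p1⊥)
        [Ax]  ⊢ p1, p1⊥
      [Ax]  ⊢ p0, p0⊥
    [⊗]  ⊢ p0, ((p1 ⅋ p1⊥) ⊗ p0⊥)
      [⅋]  ⊢ (p1 ⅋ p1⊥)
        [Ax]  ⊢ p1, p1⊥
      [Ax]  ⊢ p0, p0⊥

Result: YES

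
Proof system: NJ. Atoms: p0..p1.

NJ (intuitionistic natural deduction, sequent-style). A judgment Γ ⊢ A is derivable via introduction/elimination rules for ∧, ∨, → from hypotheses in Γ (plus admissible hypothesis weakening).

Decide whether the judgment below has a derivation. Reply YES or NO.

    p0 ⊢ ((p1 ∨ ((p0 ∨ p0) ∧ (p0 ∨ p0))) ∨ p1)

Derivation (root first):
[∨I₁] p0 ⊢ ((p1 ∨ ((p0 ∨ p0) ∧ (p0 ∨ p0))) ∨ p1)
  [∨I₂] p0 ⊢ (p1 ∨ ((p0 ∨ p0) ∧ (p0 ∨ p0)))
    [∧I] p0 ⊢ ((p0 ∨ p0) ∧ (p0 ∨ p0))
      [∨I₁] p0 ⊢ (p0 ∨ p0)
        [Ax] p0 ⊢ p0
      [∨I₁] p0 ⊢ (p0 ∨ p0)
        [Ax] p0 ⊢ p0

Result: YES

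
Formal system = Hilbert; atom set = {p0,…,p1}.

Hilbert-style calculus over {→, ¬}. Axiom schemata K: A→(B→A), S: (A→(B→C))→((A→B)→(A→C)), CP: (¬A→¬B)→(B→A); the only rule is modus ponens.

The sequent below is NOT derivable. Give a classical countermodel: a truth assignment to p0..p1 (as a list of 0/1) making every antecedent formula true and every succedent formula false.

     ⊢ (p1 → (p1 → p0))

Enumerate valuations to refute Γ ⊢ Δ:
  v=00: Γ:[] Δ:[(p1 → (p1 → p0))=T] refutes=False
  v=01: Γ:[] Δ:[(p1 → (p1 → p0))=F] refutes=True  ← countermodel

Result: [0, 1]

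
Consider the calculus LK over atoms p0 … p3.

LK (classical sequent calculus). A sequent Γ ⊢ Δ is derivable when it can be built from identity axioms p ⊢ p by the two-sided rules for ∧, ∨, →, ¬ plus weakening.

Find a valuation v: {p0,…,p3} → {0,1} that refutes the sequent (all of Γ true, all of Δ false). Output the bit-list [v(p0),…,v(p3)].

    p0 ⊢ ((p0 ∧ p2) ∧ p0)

Enumerate valuations to refute Γ ⊢ Δ:
  v=0000: Γ:[p0=F] Δ:[((p0 ∧ p2) ∧ p0)=F] refutes=False
  v=0001: Γ:[p0=F] Δ:[((p0 ∧ p2) ∧ p0)=F] refutes=False
  v=0010: Γ:[p0=F] Δ:[((p0 ∧ p2) ∧ p0)=F] refutes=False
  v=0011: Γ:[p0=F] Δ:[((p0 ∧ p2) ∧ p0)=F] refutes=False
  v=0100: Γ:[p0=F] Δ:[((p0 ∧ p2) ∧ p0)=F] refutes=False
  v=0101: Γ:[p0=F] Δ:[((p0 ∧ p2) ∧ p0)=F] refutes=False
  v=0110: Γ:[p0=F] Δ:[((p0 ∧ p2) ∧ p0)=F] refutes=False
  v=0111: Γ:[p0=F] Δ:[((p0 ∧ p2) ∧ p0)=F] refutes=False
  v=1000: Γ:[p0=T] Δ:[((p0 ∧ p2) ∧ p0)=F] refutes=True  ← countermodel

Result: [1, 0, 0, 0]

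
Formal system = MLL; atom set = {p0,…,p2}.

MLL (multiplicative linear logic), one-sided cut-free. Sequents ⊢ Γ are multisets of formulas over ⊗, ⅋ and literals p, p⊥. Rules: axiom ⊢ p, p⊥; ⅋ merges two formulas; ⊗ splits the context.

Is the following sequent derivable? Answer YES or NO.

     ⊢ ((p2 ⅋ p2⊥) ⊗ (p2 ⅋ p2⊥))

Derivation trace:
[⊗]  ⊢ ((p2 ⅋ p2⊥) ⊗ (p2 ⅋ p2⊥))
  [⅋]  ⊢ (p2 ⅋ p2⊥)
    [Ax]  ⊢ p2, p2⊥
  [⅋]  ⊢ (p2 ⅋ p2⊥)
    [Ax]  ⊢ p2, p2⊥

Result: YES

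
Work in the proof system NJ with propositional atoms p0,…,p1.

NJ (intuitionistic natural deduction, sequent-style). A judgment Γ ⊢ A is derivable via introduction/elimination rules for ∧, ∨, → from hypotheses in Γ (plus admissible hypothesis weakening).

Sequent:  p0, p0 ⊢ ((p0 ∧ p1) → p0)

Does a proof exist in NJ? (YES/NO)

Derivation (root first):
[Wk] p0, p0 ⊢ ((p0 ∧ p1) → p0)
  [→I] p0 ⊢ ((p0 ∧ p1) → p0)
    [Wk] p0, (p0 ∧ p1) ⊢ p0
      [Ax] p0 ⊢ p0

Result: YES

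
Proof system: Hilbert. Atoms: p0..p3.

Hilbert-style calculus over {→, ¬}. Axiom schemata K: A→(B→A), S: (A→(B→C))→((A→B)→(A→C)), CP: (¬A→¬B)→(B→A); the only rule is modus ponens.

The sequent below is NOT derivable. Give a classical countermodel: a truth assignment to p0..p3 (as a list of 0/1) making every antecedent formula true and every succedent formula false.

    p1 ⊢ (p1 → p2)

Truth-table refutation:
  v=0000: Γ:[p1=F] Δ:[(p1 → p2)=T] refutes=False
  v=0001: Γ:[p1=F] Δ:[(p1 → p2)=T] refutes=False
  v=0010: Γ:[p1=F] Δ:[(p1 → p2)=T] refutes=False
  v=0011: Γ:[p1=F] Δ:[(p1 → p2)=T] refutes=False
  v=0100: Γ:[p1=T] Δ:[(p1 → p2)=F] refutes=True  ← countermodel

Result: [0, 1, 0, 0]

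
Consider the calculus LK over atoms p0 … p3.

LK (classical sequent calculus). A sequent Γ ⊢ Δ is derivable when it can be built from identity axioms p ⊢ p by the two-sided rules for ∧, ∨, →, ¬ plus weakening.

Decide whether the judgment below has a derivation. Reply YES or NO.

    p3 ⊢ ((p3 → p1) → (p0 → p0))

Proof tree:
[→R] p3 ⊢ ((p3 → p1) → (p0 → p0))
  [→L] p3, (p3 → p1) ⊢ (p0 → p0)
    [Ax] p3 ⊢ p3
    [WL] p1 ⊢ (p0 → p0)
      [→R]  ⊢ (p0 → p0)
        [Ax] p0 ⊢ p0

Result: YES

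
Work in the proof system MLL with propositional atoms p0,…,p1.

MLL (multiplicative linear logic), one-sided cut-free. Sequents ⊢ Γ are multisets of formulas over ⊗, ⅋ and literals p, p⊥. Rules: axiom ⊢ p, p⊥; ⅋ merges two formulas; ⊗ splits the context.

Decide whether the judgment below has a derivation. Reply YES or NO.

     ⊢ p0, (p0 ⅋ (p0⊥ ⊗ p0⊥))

Derivation (root first):
[⅋]  ⊢ p0, (p0 ⅋ (p0⊥ ⊗ p0⊥))
  [⊗]  ⊢ p0, p0, (p0⊥ ⊗ p0⊥)
    [Ax]  ⊢ p0, p0⊥
    [Ax]  ⊢ p0, p0⊥

Result: YES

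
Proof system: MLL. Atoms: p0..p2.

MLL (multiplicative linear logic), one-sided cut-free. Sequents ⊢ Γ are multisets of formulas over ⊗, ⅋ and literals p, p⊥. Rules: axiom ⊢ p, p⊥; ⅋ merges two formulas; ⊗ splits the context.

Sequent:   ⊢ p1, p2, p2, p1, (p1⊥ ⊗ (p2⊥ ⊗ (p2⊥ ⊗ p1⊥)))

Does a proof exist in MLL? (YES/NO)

Proof tree:
[⊗]  ⊢ p1, p2, p2, p1, (p1⊥ ⊗ (p2⊥ ⊗ (p2⊥ ⊗ p1⊥)))
  [Ax]  ⊢ p1, p1⊥
  [⊗]  ⊢ p2, p2, p1, (p2⊥ ⊗ (p2⊥ ⊗ p1⊥))
    [Ax]  ⊢ p2, p2⊥
    [⊗]  ⊢ p2, p1, (p2⊥ ⊗ p1⊥)
      [Ax]  ⊢ p2, p2⊥
      [Ax]  ⊢ p1, p1⊥

Result: YES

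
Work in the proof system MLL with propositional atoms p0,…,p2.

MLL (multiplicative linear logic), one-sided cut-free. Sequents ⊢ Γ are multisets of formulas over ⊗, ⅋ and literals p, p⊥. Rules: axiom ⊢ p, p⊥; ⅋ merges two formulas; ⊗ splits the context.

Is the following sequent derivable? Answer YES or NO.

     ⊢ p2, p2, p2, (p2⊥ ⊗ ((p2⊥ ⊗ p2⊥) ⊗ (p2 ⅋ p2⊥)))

Derivation trace:
[⊗]  ⊢ p2, p2, p2, (p2⊥ ⊗ ((p2⊥ ⊗ p2⊥) ⊗ (p2 ⅋ p2⊥)))
  [Ax]  ⊢ p2, p2⊥
  [⊗]  ⊢ p2, p2, ((p2⊥ ⊗ p2⊥) ⊗ (p2 ⅋ p2⊥))
    [⊗]  ⊢ p2, p2, (p2⊥ ⊗ p2⊥)
      [Ax]  ⊢ p2, p2⊥
      [Ax]  ⊢ p2, p2⊥
    [⅋]  ⊢ (p2 ⅋ p2⊥)
      [Ax]  ⊢ p2, p2⊥

Result: YES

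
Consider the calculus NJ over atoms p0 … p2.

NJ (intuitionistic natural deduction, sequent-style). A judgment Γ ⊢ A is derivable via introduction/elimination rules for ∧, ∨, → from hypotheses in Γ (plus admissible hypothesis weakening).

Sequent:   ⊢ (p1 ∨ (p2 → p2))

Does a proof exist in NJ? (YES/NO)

Derivation (root first):
[∨I₂]  ⊢ (p1 ∨ (p2 → p2))
  [→I]  ⊢ (p2 → p2)
    [Ax] p2 ⊢ p2

Result: YES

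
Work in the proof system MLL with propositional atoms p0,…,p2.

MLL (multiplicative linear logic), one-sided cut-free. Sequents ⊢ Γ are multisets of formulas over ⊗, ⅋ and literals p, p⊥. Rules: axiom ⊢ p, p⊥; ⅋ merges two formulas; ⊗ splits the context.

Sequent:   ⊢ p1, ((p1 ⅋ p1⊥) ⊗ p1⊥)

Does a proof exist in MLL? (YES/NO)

Proof tree:
[⊗]  ⊢ p1, ((p1 ⅋ p1⊥) ⊗ p1⊥)
  [⅋]  ⊢ (p1 ⅋ p1⊥)
    [Ax]  ⊢ p1, p1⊥
  [Ax]  ⊢ p1, p1⊥

Result: YES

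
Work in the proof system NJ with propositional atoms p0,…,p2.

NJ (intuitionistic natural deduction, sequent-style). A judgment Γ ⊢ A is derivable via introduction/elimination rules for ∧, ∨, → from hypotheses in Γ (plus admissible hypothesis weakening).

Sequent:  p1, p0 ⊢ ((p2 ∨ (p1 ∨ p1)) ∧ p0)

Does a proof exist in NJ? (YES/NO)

Derivation trace:
[∧I] p1, p0 ⊢ ((p2 ∨ (p1 ∨ p1)) ∧ p0)
  [∨I₂] p1 ⊢ (p2 ∨ (p1 ∨ p1))
    [∨I₂] p1 ⊢ (p1 ∨ p1)
      [Ax] p1 ⊢ p1
  [Ax] p0 ⊢ p0

Result: YES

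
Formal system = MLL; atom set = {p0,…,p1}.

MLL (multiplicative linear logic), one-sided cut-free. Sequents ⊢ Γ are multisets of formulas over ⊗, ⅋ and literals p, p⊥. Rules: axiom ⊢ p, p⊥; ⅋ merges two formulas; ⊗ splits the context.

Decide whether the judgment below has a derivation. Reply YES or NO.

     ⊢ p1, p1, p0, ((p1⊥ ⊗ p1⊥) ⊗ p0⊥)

Derivation trace:
[⊗]  ⊢ p1, p1, p0, ((p1⊥ ⊗ p1⊥) ⊗ p0⊥)
  [⊗]  ⊢ p1, p1, (p1⊥ ⊗ p1⊥)
    [Ax]  ⊢ p1, p1⊥
    [Ax]  ⊢ p1, p1⊥
  [Ax]  ⊢ p0, p0⊥

Result: YES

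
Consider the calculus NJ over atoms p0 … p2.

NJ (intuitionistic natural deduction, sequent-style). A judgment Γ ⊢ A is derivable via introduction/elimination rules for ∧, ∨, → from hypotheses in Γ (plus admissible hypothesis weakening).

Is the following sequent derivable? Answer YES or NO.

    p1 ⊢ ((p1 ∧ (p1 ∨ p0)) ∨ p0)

Proof tree:
[∨I₁] p1 ⊢ ((p1 ∧ (p1 ∨ p0)) ∨ p0)
  [∧I] p1 ⊢ (p1 ∧ (p1 ∨ p0))
    [Ax] p1 ⊢ p1
    [∨I₁] p1 ⊢ (p1 ∨ p0)
      [Ax] p1 ⊢ p1

Result: YES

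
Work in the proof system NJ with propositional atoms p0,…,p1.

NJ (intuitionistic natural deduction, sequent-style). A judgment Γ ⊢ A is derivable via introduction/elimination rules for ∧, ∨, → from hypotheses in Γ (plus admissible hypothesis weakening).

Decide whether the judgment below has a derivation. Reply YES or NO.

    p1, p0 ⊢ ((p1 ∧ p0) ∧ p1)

Derivation (root first):
[∧I] p1, p0 ⊢ ((p1 ∧ p0) ∧ p1)
  [∧I] p1, p0 ⊢ (p1 ∧ p0)
    [Ax] p1 ⊢ p1
    [Ax] p0 ⊢ p0
  [Ax] p1 ⊢ p1

Result: YES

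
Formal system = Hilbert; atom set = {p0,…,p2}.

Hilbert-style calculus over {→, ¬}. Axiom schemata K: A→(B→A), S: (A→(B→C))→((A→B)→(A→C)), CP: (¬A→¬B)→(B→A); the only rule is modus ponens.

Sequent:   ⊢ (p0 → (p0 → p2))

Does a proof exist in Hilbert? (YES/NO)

Search for a countermodel by truth-table:
  v=000: Γ:[] Δ:[(p0 → (p0 → p2))=T] refutes=False
  v=001: Γ:[] Δ:[(p0 → (p0 → p2))=T] refutes=False
  v=010: Γ:[] Δ:[(p0 → (p0 → p2))=T] refutes=False
  v=011: Γ:[] Δ:[(p0 → (p0 → p2))=T] refutes=False
  v=100: Γ:[] Δ:[(p0 → (p0 → p2))=F] refutes=True  ← countermodel

Result: NO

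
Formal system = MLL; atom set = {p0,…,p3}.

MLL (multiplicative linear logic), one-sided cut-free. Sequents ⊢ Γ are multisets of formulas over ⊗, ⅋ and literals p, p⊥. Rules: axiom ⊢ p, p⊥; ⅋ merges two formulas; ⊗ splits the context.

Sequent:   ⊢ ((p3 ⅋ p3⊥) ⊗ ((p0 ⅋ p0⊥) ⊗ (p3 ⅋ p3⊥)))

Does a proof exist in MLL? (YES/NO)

Derivation (root first):
[⊗]  ⊢ ((p3 ⅋ p3⊥) ⊗ ((p0 ⅋ p0⊥) ⊗ (p3 ⅋ p3⊥)))
  [⅋]  ⊢ (p3 ⅋ p3⊥)
    [Ax]  ⊢ p3, p3⊥
  [⊗]  ⊢ ((p0 ⅋ p0⊥) ⊗ (p3 ⅋ p3⊥))
    [⅋]  ⊢ (p0 ⅋ p0⊥)
      [Ax]  ⊢ p0, p0⊥
    [⅋]  ⊢ (p3 ⅋ p3⊥)
      [Ax]  ⊢ p3, p3⊥

Result: YES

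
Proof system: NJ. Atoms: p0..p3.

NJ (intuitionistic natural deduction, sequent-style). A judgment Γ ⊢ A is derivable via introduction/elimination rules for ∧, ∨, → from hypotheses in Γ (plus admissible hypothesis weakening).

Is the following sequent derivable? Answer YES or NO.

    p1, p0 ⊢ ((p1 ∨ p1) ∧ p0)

Derivation (root first):
[∧I] p1, p0 ⊢ ((p1 ∨ p1) ∧ p0)
  [∨I₁] p1 ⊢ (p1 ∨ p1)
    [Ax] p1 ⊢ p1
  [Ax] p0 ⊢ p0

Result: YES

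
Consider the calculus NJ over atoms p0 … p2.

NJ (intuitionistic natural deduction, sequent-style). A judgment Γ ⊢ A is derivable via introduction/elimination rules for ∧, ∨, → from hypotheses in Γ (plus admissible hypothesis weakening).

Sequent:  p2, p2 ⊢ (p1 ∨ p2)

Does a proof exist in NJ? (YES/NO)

Derivation trace:
[Wk] p2, p2 ⊢ (p1 ∨ p2)
  [∨I₂] p2 ⊢ (p1 ∨ p2)
    [Ax] p2 ⊢ p2

Result: YES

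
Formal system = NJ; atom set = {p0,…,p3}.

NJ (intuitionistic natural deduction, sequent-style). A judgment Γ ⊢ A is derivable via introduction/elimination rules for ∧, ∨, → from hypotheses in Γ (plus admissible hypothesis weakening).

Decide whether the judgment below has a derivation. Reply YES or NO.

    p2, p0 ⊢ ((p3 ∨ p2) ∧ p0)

Derivation (root first):
[∧I] p2, p0 ⊢ ((p3 ∨ p2) ∧ p0)
  [∨I₂] p2 ⊢ (p3 ∨ p2)
    [Ax] p2 ⊢ p2
  [Ax] p0 ⊢ p0

Result: YES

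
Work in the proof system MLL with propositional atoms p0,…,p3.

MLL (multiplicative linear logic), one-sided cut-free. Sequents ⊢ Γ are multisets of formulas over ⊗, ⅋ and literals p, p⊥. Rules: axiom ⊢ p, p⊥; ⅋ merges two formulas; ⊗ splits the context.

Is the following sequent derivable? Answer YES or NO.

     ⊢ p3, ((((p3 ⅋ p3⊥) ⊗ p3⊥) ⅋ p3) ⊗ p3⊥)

Derivation trace:
[⊗]  ⊢ p3, ((((p3 ⅋ p3⊥) ⊗ p3⊥) ⅋ p3) ⊗ p3⊥)
  [⅋]  ⊢ (((p3 ⅋ p3⊥) ⊗ p3⊥) ⅋ p3)
    [⊗]  ⊢ p3, ((p3 ⅋ p3⊥) ⊗ p3⊥)
      [⅋]  ⊢ (p3 ⅋ p3⊥)
        [Ax]  ⊢ p3, p3⊥
      [Ax]  ⊢ p3, p3⊥
  [Ax]  ⊢ p3, p3⊥

Result: YES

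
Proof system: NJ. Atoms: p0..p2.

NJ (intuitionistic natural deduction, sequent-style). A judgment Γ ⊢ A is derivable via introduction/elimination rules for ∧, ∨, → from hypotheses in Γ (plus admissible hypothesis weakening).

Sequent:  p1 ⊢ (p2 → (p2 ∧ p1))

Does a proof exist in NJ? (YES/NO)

Derivation (root first):
[→I] p1 ⊢ (p2 → (p2 ∧ p1))
  [∧I] p1, p2 ⊢ (p2 ∧ p1)
    [Ax] p2 ⊢ p2
    [Ax] p1 ⊢ p1

Result: YES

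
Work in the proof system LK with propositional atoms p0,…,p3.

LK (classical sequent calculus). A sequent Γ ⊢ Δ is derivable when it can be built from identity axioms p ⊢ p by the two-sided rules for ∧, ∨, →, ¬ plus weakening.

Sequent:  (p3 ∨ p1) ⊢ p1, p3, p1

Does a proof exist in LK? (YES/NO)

Derivation trace:
[WR] (p3 ∨ p1) ⊢ p1, p3, p1
  [∨L] (p3 ∨ p1) ⊢ p1, p3
    [Ax] p3 ⊢ p3
    [Ax] p1 ⊢ p1

Result: YES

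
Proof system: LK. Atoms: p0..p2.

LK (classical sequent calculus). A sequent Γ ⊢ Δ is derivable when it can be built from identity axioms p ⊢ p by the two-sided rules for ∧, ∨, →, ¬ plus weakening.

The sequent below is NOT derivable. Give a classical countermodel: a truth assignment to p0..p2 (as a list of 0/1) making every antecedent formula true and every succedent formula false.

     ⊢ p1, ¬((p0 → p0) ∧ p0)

Enumerate valuations to refute Γ ⊢ Δ:
  v=000: Γ:[] Δ:[p1=F, ¬((p0 → p0) ∧ p0)=T] refutes=False
  v=001: Γ:[] Δ:[p1=F, ¬((p0 → p0) ∧ p0)=T] refutes=False
  v=010: Γ:[] Δ:[p1=T, ¬((p0 → p0) ∧ p0)=T] refutes=False
  v=011: Γ:[] Δ:[p1=T, ¬((p0 → p0) ∧ p0)=T] refutes=False
  v=100: Γ:[] Δ:[p1=F, ¬((p0 → p0) ∧ p0)=F] refutes=True  ← countermodel

Result: [1, 0, 0]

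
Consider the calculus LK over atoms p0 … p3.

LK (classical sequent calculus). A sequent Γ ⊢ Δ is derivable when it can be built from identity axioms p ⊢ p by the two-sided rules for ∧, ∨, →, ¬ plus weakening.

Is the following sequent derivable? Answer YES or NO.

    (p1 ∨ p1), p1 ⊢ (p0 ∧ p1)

Truth-table refutation:
  v=0000: Γ:[(p1 ∨ p1)=F, p1=F] Δ:[(p0 ∧ p1)=F] refutes=False
  v=0001: Γ:[(p1 ∨ p1)=F, p1=F] Δ:[(p0 ∧ p1)=F] refutes=False
  v=0010: Γ:[(p1 ∨ p1)=F, p1=F] Δ:[(p0 ∧ p1)=F] refutes=False
  v=0011: Γ:[(p1 ∨ p1)=F, p1=F] Δ:[(p0 ∧ p1)=F] refutes=False
  v=0100: Γ:[(p1 ∨ p1)=T, p1=T] Δ:[(p0 ∧ p1)=F] refutes=True  ← countermodel

Result: NO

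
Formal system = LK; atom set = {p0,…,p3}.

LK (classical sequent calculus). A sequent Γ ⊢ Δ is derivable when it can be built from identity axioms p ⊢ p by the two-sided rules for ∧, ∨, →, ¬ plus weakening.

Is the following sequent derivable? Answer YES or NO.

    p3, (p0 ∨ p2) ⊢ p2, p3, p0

Derivation (root first):
[∨L] p3, (p0 ∨ p2) ⊢ p2, p3, p0
  [WR] p3, p0 ⊢ p3, p0
    [WL] p3, p0 ⊢ p3
      [Ax] p3 ⊢ p3
  [Ax] p2 ⊢ p2

Result: YES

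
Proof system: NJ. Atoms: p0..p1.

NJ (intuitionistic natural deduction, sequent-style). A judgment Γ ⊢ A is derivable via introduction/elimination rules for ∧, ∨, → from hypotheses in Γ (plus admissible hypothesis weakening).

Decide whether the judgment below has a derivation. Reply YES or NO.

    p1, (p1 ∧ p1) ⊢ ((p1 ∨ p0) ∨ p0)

Derivation (root first):
[∨I₁] p1, (p1 ∧ p1) ⊢ ((p1 ∨ p0) ∨ p0)
  [Wk] p1, (p1 ∧ p1) ⊢ (p1 ∨ p0)
    [∨I₁] p1 ⊢ (p1 ∨ p0)
      [Ax] p1 ⊢ p1

Result: YES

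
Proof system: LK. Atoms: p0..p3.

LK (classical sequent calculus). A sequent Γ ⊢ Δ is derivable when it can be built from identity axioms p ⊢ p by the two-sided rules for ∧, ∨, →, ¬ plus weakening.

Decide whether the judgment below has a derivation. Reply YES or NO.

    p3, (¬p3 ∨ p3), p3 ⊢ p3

Derivation (root first):
[WL] p3, (¬p3 ∨ p3), p3 ⊢ p3
  [∨L] p3, (¬p3 ∨ p3) ⊢ p3
    [¬L] p3, ¬p3 ⊢ 
      [Ax] p3 ⊢ p3
    [Ax] p3 ⊢ p3

Result: YES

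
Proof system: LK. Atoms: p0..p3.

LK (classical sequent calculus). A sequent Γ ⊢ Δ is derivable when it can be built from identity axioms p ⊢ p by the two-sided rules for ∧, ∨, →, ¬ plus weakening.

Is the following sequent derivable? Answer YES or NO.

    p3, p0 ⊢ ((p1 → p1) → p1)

Truth-table refutation:
  v=0000: Γ:[p3=F, p0=F] Δ:[((p1 → p1) → p1)=F] refutes=False
  v=0001: Γ:[p3=T, p0=F] Δ:[((p1 → p1) → p1)=F] refutes=False
  v=0010: Γ:[p3=F, p0=F] Δ:[((p1 → p1) → p1)=F] refutes=False
  v=0011: Γ:[p3=T, p0=F] Δ:[((p1 → p1) → p1)=F] refutes=False
  v=0100: Γ:[p3=F, p0=F] Δ:[((p1 → p1) → p1)=T] refutes=False
  v=0101: Γ:[p3=T, p0=F] Δ:[((p1 → p1) → p1)=T] refutes=False
  v=0110: Γ:[p3=F, p0=F] Δ:[((p1 → p1) → p1)=T] refutes=False
  v=0111: Γ:[p3=T, p0=F] Δ:[((p1 → p1) → p1)=T] refutes=False
  v=1000: Γ:[p3=F, p0=T] Δ:[((p1 → p1) → p1)=F] refutes=False
  v=1001: Γ:[p3=T, p0=T] Δ:[((p1 → p1) → p1)=F] refutes=True  ← countermodel

Result: NO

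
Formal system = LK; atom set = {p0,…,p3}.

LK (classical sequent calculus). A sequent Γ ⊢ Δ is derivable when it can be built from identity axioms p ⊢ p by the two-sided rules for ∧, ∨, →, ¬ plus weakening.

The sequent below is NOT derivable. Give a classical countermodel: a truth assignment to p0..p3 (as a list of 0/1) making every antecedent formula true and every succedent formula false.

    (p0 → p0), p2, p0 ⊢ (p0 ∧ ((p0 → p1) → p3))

Truth-table refutation:
  v=0000: Γ:[(p0 → p0)=T, p2=F, p0=F] Δ:[(p0 ∧ ((p0 → p1) → p3))=F] refutes=False
  v=0001: Γ:[(p0 → p0)=T, p2=F, p0=F] Δ:[(p0 ∧ ((p0 → p1) → p3))=F] refutes=False
  v=0010: Γ:[(p0 → p0)=T, p2=T, p0=F] Δ:[(p0 ∧ ((p0 → p1) → p3))=F] refutes=False
  v=0011: Γ:[(p0 → p0)=T, p2=T, p0=F] Δ:[(p0 ∧ ((p0 → p1) → p3))=F] refutes=False
  v=0100: Γ:[(p0 → p0)=T, p2=F, p0=F] Δ:[(p0 ∧ ((p0 → p1) → p3))=F] refutes=False
  v=0101: Γ:[(p0 → p0)=T, p2=F, p0=F] Δ:[(p0 ∧ ((p0 → p1) → p3))=F] refutes=False
  v=0110: Γ:[(p0 → p0)=T, p2=T, p0=F] Δ:[(p0 ∧ ((p0 → p1) → p3))=F] refutes=False
  v=0111: Γ:[(p0 → p0)=T, p2=T, p0=F] Δ:[(p0 ∧ ((p0 → p1) → p3))=F] refutes=False
  v=1000: Γ:[(p0 → p0)=T, p2=F, p0=T] Δ:[(p0 ∧ ((p0 → p1) → p3))=T] refutes=False
  v=1001: Γ:[(p0 → p0)=T, p2=F, p0=T] Δ:[(p0 ∧ ((p0 → p1) → p3))=T] refutes=False
  v=1010: Γ:[(p0 → p0)=T, p2=T, p0=T] Δ:[(p0 ∧ ((p0 → p1) → p3))=T] refutes=False
  v=1011: Γ:[(p0 → p0)=T, p2=T, p0=T] Δ:[(p0 ∧ ((p0 → p1) → p3))=T] refutes=False
  v=1100: Γ:[(p0 → p0)=T, p2=F, p0=T] Δ:[(p0 ∧ ((p0 → p1) → p3))=F] refutes=False
  v=1101: Γ:[(p0 → p0)=T, p2=F, p0=T] Δ:[(p0 ∧ ((p0 → p1) → p3))=T] refutes=False
  v=1110: Γ:[(p0 → p0)=T, p2=T, p0=T] Δ:[(p0 ∧ ((p0 → p1) → p3))=F] refutes=True  ← countermodel

Result: [1, 1, 1, 0]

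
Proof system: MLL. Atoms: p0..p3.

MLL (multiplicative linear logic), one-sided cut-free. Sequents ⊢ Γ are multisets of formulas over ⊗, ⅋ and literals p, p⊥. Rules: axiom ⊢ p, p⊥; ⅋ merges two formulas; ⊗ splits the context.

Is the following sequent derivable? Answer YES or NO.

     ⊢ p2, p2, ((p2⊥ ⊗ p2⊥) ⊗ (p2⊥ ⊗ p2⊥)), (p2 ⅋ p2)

Proof tree:
[⅋]  ⊢ p2, p2, ((p2⊥ ⊗ p2⊥) ⊗ (p2⊥ ⊗ p2⊥)), (p2 ⅋ p2)
  [⊗]  ⊢ p2, p2, p2, p2, ((p2⊥ ⊗ p2⊥) ⊗ (p2⊥ ⊗ p2⊥))
    [⊗]  ⊢ p2, p2, (p2⊥ ⊗ p2⊥)
      [Ax]  ⊢ p2, p2⊥
      [Ax]  ⊢ p2, p2⊥
    [⊗]  ⊢ p2, p2, (p2⊥ ⊗ p2⊥)
      [Ax]  ⊢ p2, p2⊥
      [Ax]  ⊢ p2, p2⊥

Result: YES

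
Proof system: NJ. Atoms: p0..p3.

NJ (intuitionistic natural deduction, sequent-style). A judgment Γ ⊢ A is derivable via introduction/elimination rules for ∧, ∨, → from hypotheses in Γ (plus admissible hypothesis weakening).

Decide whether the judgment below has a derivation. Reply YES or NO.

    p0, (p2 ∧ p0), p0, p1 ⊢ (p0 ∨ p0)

Derivation (root first):
[Wk] p0, (p2 ∧ p0), p0, p1 ⊢ (p0 ∨ p0)
  [∨I₁] p0, (p2 ∧ p0), p0 ⊢ (p0 ∨ p0)
    [Wk] p0, (p2 ∧ p0), p0 ⊢ p0
      [Wk] p0, (p2 ∧ p0) ⊢ p0
        [Ax] p0 ⊢ p0

Result: YES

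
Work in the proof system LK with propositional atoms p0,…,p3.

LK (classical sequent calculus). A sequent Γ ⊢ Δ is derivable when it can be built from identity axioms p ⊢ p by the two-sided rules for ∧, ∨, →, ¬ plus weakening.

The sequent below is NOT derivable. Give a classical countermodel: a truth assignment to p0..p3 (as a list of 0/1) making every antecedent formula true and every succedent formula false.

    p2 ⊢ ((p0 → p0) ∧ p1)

Search for a countermodel by truth-table:
  v=0000: Γ:[p2=F] Δ:[((p0 → p0) ∧ p1)=F] refutes=False
  v=0001: Γ:[p2=F] Δ:[((p0 → p0) ∧ p1)=F] refutes=False
  v=0010: Γ:[p2=T] Δ:[((p0 → p0) ∧ p1)=F] refutes=True  ← countermodel

Result: [0, 0, 1, 0]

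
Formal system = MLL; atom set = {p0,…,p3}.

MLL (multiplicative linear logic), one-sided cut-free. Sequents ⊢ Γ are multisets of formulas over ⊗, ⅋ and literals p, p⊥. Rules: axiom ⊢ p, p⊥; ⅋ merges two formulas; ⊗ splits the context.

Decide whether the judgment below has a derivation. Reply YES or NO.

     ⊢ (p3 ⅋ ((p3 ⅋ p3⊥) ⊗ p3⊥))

Derivation (root first):
[⅋]  ⊢ (p3 ⅋ ((p3 ⅋ p3⊥) ⊗ p3⊥))
  [⊗]  ⊢ p3, ((p3 ⅋ p3⊥) ⊗ p3⊥)
    [⅋]  ⊢ (p3 ⅋ p3⊥)
      [Ax]  ⊢ p3, p3⊥
    [Ax]  ⊢ p3, p3⊥

Result: YES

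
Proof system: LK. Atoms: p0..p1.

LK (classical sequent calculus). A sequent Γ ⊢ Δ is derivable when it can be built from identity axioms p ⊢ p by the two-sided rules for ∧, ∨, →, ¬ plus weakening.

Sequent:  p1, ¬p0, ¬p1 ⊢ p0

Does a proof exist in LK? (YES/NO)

Derivation (root first):
[WR] p1, ¬p0, ¬p1 ⊢ p0
  [¬L] p1, ¬p0, ¬p1 ⊢ 
    [¬L] p1, ¬p0 ⊢ p1
      [WR] p1 ⊢ p1, p0
        [Ax] p1 ⊢ p1

Result: YES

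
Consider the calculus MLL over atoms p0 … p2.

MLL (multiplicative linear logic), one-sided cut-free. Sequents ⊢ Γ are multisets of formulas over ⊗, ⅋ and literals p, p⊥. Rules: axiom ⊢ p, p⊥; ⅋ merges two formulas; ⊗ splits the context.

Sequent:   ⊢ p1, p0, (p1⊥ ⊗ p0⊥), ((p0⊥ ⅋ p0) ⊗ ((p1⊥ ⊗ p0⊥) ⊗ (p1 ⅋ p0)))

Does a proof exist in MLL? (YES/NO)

Derivation trace:
[⊗]  ⊢ p1, p0, (p1⊥ ⊗ p0⊥), ((p0⊥ ⅋ p0) ⊗ ((p1⊥ ⊗ p0⊥) ⊗ (p1 ⅋ p0)))
  [⅋]  ⊢ (p0⊥ ⅋ p0)
    [Ax]  ⊢ p0, p0⊥
  [⊗]  ⊢ p1, p0, (p1⊥ ⊗ p0⊥), ((p1⊥ ⊗ p0⊥) ⊗ (p1 ⅋ p0))
    [⊗]  ⊢ p1, p0, (p1⊥ ⊗ p0⊥)
      [Ax]  ⊢ p1, p1⊥
      [Ax]  ⊢ p0, p0⊥
    [⅋]  ⊢ (p1⊥ ⊗ p0⊥), (p1 ⅋ p0)
      [⊗]  ⊢ p1, p0, (p1⊥ ⊗ p0⊥)
        [Ax]  ⊢ p1, p1⊥
        [Ax]  ⊢ p0, p0⊥

Result: YES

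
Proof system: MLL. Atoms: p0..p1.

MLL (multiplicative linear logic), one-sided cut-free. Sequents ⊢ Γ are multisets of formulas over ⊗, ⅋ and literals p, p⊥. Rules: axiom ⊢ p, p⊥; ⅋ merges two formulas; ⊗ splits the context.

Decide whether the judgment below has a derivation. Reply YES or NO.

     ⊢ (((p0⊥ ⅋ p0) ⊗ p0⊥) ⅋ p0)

Proof tree:
[⅋]  ⊢ (((p0⊥ ⅋ p0) ⊗ p0⊥) ⅋ p0)
  [⊗]  ⊢ p0, ((p0⊥ ⅋ p0) ⊗ p0⊥)
    [⅋]  ⊢ (p0⊥ ⅋ p0)
      [Ax]  ⊢ p0, p0⊥
    [Ax]  ⊢ p0, p0⊥

Result: YES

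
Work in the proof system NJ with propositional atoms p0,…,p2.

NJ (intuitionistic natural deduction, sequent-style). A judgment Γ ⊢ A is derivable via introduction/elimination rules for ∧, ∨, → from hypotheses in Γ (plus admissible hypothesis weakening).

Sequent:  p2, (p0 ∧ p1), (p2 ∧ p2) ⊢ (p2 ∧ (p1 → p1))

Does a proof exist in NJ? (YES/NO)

Proof tree:
[∧I] p2, (p0 ∧ p1), (p2 ∧ p2) ⊢ (p2 ∧ (p1 → p1))
  [Ax] p2 ⊢ p2
  [Wk] (p2 ∧ p2), (p0 ∧ p1) ⊢ (p1 → p1)
    [Wk] (p2 ∧ p2) ⊢ (p1 → p1)
      [→I]  ⊢ (p1 → p1)
        [Ax] p1 ⊢ p1

Result: YES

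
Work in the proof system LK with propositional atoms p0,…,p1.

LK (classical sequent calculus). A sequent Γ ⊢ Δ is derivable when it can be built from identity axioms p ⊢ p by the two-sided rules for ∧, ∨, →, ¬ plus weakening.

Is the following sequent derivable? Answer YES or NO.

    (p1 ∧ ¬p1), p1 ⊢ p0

Proof tree:
[WL] (p1 ∧ ¬p1), p1 ⊢ p0
  [∧L] (p1 ∧ ¬p1) ⊢ p0
    [WR] p1, ¬p1 ⊢ p0
      [¬L] p1, ¬p1 ⊢ 
        [Ax] p1 ⊢ p1

Result: YES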